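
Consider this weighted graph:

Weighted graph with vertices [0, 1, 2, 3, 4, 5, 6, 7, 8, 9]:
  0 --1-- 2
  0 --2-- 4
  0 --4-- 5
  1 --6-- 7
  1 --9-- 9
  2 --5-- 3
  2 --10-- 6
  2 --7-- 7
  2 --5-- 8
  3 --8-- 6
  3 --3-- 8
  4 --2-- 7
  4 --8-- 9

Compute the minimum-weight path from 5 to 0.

Using Dijkstra's algorithm from vertex 5:
Shortest path: 5 -> 0
Total weight: 4 = 4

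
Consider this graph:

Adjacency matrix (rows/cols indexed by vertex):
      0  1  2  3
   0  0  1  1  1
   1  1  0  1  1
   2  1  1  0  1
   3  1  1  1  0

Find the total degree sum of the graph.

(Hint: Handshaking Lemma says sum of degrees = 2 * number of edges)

Count edges: 6 edges.
By Handshaking Lemma: sum of degrees = 2 * 6 = 12.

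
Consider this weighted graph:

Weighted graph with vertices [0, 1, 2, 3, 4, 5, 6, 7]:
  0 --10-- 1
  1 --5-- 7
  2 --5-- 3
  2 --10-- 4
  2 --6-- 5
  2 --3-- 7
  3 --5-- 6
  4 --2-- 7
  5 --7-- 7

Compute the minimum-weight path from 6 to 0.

Using Dijkstra's algorithm from vertex 6:
Shortest path: 6 -> 3 -> 2 -> 7 -> 1 -> 0
Total weight: 5 + 5 + 3 + 5 + 10 = 28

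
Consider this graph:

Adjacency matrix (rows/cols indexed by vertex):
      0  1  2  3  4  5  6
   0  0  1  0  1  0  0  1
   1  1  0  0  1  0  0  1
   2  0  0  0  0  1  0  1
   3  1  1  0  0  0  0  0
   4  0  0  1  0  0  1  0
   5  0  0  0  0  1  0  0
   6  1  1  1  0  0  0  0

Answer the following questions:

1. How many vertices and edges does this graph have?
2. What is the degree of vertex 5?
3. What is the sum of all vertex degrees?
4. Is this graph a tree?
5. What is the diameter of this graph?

Count: 7 vertices, 8 edges.
Vertex 5 has neighbors [4], degree = 1.
Handshaking lemma: 2 * 8 = 16.
A tree on 7 vertices has 6 edges. This graph has 8 edges (2 extra). Not a tree.
Diameter (longest shortest path) = 5.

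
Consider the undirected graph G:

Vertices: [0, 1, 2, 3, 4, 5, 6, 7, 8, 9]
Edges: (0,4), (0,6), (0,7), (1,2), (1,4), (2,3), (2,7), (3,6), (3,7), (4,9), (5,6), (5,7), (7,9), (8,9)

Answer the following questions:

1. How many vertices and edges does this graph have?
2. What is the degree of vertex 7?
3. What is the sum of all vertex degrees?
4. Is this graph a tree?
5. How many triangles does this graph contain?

Count: 10 vertices, 14 edges.
Vertex 7 has neighbors [0, 2, 3, 5, 9], degree = 5.
Handshaking lemma: 2 * 14 = 28.
A tree on 10 vertices has 9 edges. This graph has 14 edges (5 extra). Not a tree.
Number of triangles = 1.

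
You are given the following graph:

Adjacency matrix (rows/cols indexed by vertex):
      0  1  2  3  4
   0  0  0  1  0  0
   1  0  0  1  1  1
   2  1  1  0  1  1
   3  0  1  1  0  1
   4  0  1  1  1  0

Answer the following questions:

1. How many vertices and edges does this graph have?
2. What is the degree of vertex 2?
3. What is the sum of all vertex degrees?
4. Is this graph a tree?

Count: 5 vertices, 7 edges.
Vertex 2 has neighbors [0, 1, 3, 4], degree = 4.
Handshaking lemma: 2 * 7 = 14.
A tree on 5 vertices has 4 edges. This graph has 7 edges (3 extra). Not a tree.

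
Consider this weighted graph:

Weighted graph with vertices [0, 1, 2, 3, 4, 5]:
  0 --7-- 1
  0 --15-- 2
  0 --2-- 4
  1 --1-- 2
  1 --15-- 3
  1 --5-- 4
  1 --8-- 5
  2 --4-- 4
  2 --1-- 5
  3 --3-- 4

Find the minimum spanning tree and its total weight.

Applying Kruskal's algorithm (sort edges by weight, add if no cycle):
  Add (1,2) w=1
  Add (2,5) w=1
  Add (0,4) w=2
  Add (3,4) w=3
  Add (2,4) w=4
  Skip (1,4) w=5 (creates cycle)
  Skip (0,1) w=7 (creates cycle)
  Skip (1,5) w=8 (creates cycle)
  Skip (0,2) w=15 (creates cycle)
  Skip (1,3) w=15 (creates cycle)
MST weight = 11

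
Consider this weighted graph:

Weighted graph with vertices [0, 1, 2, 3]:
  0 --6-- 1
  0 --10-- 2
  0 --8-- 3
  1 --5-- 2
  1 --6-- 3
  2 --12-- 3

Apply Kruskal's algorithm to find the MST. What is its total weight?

Applying Kruskal's algorithm (sort edges by weight, add if no cycle):
  Add (1,2) w=5
  Add (0,1) w=6
  Add (1,3) w=6
  Skip (0,3) w=8 (creates cycle)
  Skip (0,2) w=10 (creates cycle)
  Skip (2,3) w=12 (creates cycle)
MST weight = 17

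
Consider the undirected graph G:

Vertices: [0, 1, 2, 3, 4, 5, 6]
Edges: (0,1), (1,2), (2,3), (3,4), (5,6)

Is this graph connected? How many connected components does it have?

Checking connectivity: the graph has 2 connected component(s).
Components: [[0, 1, 2, 3, 4], [5, 6]]. The graph is NOT connected.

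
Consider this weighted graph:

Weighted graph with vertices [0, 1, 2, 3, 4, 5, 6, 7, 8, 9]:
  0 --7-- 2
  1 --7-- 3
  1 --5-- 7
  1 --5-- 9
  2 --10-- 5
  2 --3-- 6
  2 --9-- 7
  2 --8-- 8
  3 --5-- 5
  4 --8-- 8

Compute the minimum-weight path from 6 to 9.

Using Dijkstra's algorithm from vertex 6:
Shortest path: 6 -> 2 -> 7 -> 1 -> 9
Total weight: 3 + 9 + 5 + 5 = 22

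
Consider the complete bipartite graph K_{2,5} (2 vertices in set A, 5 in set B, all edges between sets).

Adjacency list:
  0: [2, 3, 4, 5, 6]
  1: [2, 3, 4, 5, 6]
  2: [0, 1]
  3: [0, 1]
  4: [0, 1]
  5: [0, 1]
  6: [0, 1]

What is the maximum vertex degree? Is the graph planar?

Set-A vertices have degree 5; set-B vertices have degree 2. Maximum degree = max(2,5) = 5.
min(2,5) <= 2, so K_{2,5} avoids a K_{3,3} subdivision and is planar.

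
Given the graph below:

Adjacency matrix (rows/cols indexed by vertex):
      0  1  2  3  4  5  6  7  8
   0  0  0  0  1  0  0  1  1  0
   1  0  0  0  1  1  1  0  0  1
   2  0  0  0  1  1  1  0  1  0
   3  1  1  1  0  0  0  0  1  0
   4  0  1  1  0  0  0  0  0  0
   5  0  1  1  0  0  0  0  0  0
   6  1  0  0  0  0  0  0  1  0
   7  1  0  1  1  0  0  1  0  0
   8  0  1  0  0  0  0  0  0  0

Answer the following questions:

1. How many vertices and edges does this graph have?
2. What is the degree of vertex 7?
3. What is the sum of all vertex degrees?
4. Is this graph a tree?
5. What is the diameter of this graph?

Count: 9 vertices, 13 edges.
Vertex 7 has neighbors [0, 2, 3, 6], degree = 4.
Handshaking lemma: 2 * 13 = 26.
A tree on 9 vertices has 8 edges. This graph has 13 edges (5 extra). Not a tree.
Diameter (longest shortest path) = 4.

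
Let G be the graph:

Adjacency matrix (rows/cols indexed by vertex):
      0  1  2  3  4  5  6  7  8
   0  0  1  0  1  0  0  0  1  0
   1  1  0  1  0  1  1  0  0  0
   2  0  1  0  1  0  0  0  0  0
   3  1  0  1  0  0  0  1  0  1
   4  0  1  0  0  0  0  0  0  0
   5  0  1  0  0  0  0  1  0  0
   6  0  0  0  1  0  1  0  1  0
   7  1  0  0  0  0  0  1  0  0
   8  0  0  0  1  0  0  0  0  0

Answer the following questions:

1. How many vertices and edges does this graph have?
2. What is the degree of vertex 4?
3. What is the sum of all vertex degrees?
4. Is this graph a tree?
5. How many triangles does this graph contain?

Count: 9 vertices, 11 edges.
Vertex 4 has neighbors [1], degree = 1.
Handshaking lemma: 2 * 11 = 22.
A tree on 9 vertices has 8 edges. This graph has 11 edges (3 extra). Not a tree.
Number of triangles = 0.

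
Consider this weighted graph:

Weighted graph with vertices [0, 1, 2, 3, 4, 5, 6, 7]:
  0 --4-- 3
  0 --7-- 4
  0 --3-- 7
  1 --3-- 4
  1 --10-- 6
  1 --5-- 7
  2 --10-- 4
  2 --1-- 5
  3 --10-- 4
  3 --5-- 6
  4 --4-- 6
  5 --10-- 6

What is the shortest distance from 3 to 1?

Using Dijkstra's algorithm from vertex 3:
Shortest path: 3 -> 0 -> 7 -> 1
Total weight: 4 + 3 + 5 = 12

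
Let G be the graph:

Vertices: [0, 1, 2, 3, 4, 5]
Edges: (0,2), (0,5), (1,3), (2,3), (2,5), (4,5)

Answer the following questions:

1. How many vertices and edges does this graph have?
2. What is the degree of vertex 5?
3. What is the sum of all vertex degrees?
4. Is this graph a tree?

Count: 6 vertices, 6 edges.
Vertex 5 has neighbors [0, 2, 4], degree = 3.
Handshaking lemma: 2 * 6 = 12.
A tree on 6 vertices has 5 edges. This graph has 6 edges (1 extra). Not a tree.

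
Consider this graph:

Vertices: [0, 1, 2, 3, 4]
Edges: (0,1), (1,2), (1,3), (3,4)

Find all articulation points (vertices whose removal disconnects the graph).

An articulation point is a vertex whose removal disconnects the graph.
Articulation points: [1, 3]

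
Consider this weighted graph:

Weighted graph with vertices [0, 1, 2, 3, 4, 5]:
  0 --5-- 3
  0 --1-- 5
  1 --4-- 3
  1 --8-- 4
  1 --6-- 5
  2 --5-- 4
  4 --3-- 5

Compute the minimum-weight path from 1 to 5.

Using Dijkstra's algorithm from vertex 1:
Shortest path: 1 -> 5
Total weight: 6 = 6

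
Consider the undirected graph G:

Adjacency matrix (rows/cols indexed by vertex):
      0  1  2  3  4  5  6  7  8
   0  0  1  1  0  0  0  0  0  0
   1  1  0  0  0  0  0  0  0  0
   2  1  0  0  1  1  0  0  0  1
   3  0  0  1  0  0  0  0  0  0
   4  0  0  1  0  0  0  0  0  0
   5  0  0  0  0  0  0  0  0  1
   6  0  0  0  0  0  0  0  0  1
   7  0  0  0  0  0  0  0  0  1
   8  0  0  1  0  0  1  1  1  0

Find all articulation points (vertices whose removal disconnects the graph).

An articulation point is a vertex whose removal disconnects the graph.
Articulation points: [0, 2, 8]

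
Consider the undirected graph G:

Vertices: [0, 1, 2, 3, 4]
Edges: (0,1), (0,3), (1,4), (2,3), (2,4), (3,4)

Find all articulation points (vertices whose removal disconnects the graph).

No articulation points. The graph is biconnected.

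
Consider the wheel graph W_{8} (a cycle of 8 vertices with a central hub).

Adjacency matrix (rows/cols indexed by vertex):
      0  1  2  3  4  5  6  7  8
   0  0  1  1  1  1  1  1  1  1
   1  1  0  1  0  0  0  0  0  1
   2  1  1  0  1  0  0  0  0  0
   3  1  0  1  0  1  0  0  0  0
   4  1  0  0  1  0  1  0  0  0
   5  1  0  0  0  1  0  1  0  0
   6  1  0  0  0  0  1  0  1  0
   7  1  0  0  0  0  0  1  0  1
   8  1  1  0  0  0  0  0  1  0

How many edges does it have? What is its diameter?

Wheel graph W_{8}: 8 cycle edges + 8 spoke edges = 16 edges.
The hub is distance 1 from all cycle vertices. Max distance between cycle vertices through hub is 2.
Diameter = 2.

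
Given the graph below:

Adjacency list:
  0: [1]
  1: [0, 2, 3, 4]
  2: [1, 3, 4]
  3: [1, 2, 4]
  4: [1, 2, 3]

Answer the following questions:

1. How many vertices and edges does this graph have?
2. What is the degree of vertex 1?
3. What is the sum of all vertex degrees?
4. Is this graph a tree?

Count: 5 vertices, 7 edges.
Vertex 1 has neighbors [0, 2, 3, 4], degree = 4.
Handshaking lemma: 2 * 7 = 14.
A tree on 5 vertices has 4 edges. This graph has 7 edges (3 extra). Not a tree.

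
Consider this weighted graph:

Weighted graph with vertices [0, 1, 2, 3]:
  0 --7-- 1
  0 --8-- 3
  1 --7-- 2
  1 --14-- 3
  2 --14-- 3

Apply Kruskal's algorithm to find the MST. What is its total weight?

Applying Kruskal's algorithm (sort edges by weight, add if no cycle):
  Add (0,1) w=7
  Add (1,2) w=7
  Add (0,3) w=8
  Skip (1,3) w=14 (creates cycle)
  Skip (2,3) w=14 (creates cycle)
MST weight = 22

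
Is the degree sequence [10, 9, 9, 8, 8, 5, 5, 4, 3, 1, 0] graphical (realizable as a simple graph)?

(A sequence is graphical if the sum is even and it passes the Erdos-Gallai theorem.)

Sum of degrees = 62. Sum is even but fails Erdos-Gallai. The sequence is NOT graphical.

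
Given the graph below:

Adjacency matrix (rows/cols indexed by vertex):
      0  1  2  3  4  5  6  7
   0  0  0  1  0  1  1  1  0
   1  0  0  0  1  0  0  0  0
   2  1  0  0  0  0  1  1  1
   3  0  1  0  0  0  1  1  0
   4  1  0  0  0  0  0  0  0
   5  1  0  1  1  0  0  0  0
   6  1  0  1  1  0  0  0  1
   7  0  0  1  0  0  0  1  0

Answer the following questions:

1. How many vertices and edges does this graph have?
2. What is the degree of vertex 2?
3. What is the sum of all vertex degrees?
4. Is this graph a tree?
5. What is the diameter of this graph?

Count: 8 vertices, 11 edges.
Vertex 2 has neighbors [0, 5, 6, 7], degree = 4.
Handshaking lemma: 2 * 11 = 22.
A tree on 8 vertices has 7 edges. This graph has 11 edges (4 extra). Not a tree.
Diameter (longest shortest path) = 4.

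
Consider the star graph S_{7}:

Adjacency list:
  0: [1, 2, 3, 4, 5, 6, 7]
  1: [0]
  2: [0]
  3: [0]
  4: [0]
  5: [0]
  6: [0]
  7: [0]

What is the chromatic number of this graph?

S_{7} has one hub adjacent to 7 leaves; leaves are pairwise non-adjacent.
Color the hub 0 and every leaf 1.
Chromatic number = 2.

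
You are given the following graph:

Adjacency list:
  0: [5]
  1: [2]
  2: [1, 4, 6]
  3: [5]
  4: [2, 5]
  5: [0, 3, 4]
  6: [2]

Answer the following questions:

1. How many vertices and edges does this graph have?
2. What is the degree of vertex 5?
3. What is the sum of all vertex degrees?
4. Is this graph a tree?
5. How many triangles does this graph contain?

Count: 7 vertices, 6 edges.
Vertex 5 has neighbors [0, 3, 4], degree = 3.
Handshaking lemma: 2 * 6 = 12.
A graph is a tree iff it is connected and has exactly n-1 edges. This graph is connected (all 7 vertices in one component) and has 7-1 = 6 edges. It is a tree.
Number of triangles = 0.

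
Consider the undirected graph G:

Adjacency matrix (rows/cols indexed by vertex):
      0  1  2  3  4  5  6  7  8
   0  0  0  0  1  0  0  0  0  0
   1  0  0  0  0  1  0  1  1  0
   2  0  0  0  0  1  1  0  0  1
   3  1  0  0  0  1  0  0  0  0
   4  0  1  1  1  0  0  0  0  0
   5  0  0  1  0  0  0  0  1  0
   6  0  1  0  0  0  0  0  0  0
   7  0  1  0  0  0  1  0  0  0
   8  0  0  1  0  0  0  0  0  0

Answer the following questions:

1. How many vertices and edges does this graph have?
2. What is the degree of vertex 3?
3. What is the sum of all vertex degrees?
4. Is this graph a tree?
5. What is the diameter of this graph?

Count: 9 vertices, 9 edges.
Vertex 3 has neighbors [0, 4], degree = 2.
Handshaking lemma: 2 * 9 = 18.
A tree on 9 vertices has 8 edges. This graph has 9 edges (1 extra). Not a tree.
Diameter (longest shortest path) = 4.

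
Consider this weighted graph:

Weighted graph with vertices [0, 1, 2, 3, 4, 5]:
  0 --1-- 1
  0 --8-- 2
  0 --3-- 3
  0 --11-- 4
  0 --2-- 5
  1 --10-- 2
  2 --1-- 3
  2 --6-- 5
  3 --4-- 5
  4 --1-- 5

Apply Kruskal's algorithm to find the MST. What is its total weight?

Applying Kruskal's algorithm (sort edges by weight, add if no cycle):
  Add (0,1) w=1
  Add (2,3) w=1
  Add (4,5) w=1
  Add (0,5) w=2
  Add (0,3) w=3
  Skip (3,5) w=4 (creates cycle)
  Skip (2,5) w=6 (creates cycle)
  Skip (0,2) w=8 (creates cycle)
  Skip (1,2) w=10 (creates cycle)
  Skip (0,4) w=11 (creates cycle)
MST weight = 8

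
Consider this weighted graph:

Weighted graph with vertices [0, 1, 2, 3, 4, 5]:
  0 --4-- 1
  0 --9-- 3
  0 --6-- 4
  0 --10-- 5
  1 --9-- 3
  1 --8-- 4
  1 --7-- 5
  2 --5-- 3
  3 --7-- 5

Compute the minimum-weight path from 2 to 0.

Using Dijkstra's algorithm from vertex 2:
Shortest path: 2 -> 3 -> 0
Total weight: 5 + 9 = 14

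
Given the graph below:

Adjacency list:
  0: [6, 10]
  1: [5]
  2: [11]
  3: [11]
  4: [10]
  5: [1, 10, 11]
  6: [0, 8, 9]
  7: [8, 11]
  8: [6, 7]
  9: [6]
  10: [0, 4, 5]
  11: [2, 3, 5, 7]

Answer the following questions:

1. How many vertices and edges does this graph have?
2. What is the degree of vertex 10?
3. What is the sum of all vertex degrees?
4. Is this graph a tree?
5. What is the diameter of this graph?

Count: 12 vertices, 12 edges.
Vertex 10 has neighbors [0, 4, 5], degree = 3.
Handshaking lemma: 2 * 12 = 24.
A tree on 12 vertices has 11 edges. This graph has 12 edges (1 extra). Not a tree.
Diameter (longest shortest path) = 5.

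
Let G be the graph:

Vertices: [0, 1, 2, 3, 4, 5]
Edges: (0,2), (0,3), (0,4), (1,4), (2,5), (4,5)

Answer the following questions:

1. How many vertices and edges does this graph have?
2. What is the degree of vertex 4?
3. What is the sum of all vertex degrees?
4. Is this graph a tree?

Count: 6 vertices, 6 edges.
Vertex 4 has neighbors [0, 1, 5], degree = 3.
Handshaking lemma: 2 * 6 = 12.
A tree on 6 vertices has 5 edges. This graph has 6 edges (1 extra). Not a tree.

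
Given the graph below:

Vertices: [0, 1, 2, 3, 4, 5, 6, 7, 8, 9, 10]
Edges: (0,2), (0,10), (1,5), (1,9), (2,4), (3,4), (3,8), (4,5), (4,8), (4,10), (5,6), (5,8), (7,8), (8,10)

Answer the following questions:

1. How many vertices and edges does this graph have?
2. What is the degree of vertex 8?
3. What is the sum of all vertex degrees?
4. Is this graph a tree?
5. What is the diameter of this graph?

Count: 11 vertices, 14 edges.
Vertex 8 has neighbors [3, 4, 5, 7, 10], degree = 5.
Handshaking lemma: 2 * 14 = 28.
A tree on 11 vertices has 10 edges. This graph has 14 edges (4 extra). Not a tree.
Diameter (longest shortest path) = 5.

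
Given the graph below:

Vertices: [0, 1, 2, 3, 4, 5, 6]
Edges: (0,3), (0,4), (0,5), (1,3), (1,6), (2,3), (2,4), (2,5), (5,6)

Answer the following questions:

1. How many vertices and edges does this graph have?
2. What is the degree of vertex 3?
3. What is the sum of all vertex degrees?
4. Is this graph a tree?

Count: 7 vertices, 9 edges.
Vertex 3 has neighbors [0, 1, 2], degree = 3.
Handshaking lemma: 2 * 9 = 18.
A tree on 7 vertices has 6 edges. This graph has 9 edges (3 extra). Not a tree.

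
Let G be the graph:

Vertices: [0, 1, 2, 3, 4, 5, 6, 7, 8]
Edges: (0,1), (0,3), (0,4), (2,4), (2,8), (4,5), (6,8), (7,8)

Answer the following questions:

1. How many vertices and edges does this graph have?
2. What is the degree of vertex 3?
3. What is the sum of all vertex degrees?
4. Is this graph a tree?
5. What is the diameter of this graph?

Count: 9 vertices, 8 edges.
Vertex 3 has neighbors [0], degree = 1.
Handshaking lemma: 2 * 8 = 16.
A graph is a tree iff it is connected and has exactly n-1 edges. This graph is connected (all 9 vertices in one component) and has 9-1 = 8 edges. It is a tree.
Diameter (longest shortest path) = 5.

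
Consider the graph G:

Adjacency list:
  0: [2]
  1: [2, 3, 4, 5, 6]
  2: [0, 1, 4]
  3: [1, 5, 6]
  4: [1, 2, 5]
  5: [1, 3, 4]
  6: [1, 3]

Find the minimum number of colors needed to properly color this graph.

The graph has a maximum clique of size 3 (lower bound on chromatic number).
A valid 3-coloring: {0: 0, 1: 0, 2: 1, 3: 2, 4: 2, 5: 1, 6: 1}.
Chromatic number = 3.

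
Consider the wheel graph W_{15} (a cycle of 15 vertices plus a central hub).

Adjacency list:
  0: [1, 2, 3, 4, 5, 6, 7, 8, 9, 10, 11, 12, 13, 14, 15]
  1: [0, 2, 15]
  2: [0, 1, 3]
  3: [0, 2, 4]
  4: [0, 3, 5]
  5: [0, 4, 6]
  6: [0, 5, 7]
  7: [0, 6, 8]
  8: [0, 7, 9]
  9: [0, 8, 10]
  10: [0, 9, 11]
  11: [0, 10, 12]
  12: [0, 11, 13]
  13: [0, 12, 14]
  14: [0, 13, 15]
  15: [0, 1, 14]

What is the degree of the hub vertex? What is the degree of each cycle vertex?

The hub connects to all 15 cycle vertices, so deg(hub) = 15.
Each cycle vertex connects to 2 neighbors on the cycle plus the hub, so deg(cycle vertex) = 3.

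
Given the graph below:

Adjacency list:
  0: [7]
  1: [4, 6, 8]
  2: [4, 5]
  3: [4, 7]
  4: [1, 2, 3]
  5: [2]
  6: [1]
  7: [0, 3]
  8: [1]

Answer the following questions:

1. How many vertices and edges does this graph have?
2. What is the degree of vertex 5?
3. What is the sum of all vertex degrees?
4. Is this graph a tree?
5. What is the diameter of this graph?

Count: 9 vertices, 8 edges.
Vertex 5 has neighbors [2], degree = 1.
Handshaking lemma: 2 * 8 = 16.
A graph is a tree iff it is connected and has exactly n-1 edges. This graph is connected (all 9 vertices in one component) and has 9-1 = 8 edges. It is a tree.
Diameter (longest shortest path) = 5.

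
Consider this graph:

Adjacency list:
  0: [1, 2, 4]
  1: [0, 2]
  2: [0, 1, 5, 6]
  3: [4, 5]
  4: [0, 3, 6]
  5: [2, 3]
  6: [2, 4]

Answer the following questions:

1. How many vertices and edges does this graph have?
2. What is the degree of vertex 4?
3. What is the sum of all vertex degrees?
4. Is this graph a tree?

Count: 7 vertices, 9 edges.
Vertex 4 has neighbors [0, 3, 6], degree = 3.
Handshaking lemma: 2 * 9 = 18.
A tree on 7 vertices has 6 edges. This graph has 9 edges (3 extra). Not a tree.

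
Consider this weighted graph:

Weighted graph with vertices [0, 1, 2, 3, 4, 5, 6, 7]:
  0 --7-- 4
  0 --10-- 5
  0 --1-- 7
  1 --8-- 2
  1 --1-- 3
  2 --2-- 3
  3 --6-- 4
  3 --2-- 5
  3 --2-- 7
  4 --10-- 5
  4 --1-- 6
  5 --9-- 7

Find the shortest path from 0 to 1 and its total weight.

Using Dijkstra's algorithm from vertex 0:
Shortest path: 0 -> 7 -> 3 -> 1
Total weight: 1 + 2 + 1 = 4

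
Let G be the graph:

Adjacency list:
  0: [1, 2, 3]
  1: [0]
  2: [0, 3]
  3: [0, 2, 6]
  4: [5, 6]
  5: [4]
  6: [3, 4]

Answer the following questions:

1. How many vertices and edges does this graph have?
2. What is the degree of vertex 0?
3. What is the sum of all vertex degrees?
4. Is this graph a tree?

Count: 7 vertices, 7 edges.
Vertex 0 has neighbors [1, 2, 3], degree = 3.
Handshaking lemma: 2 * 7 = 14.
A tree on 7 vertices has 6 edges. This graph has 7 edges (1 extra). Not a tree.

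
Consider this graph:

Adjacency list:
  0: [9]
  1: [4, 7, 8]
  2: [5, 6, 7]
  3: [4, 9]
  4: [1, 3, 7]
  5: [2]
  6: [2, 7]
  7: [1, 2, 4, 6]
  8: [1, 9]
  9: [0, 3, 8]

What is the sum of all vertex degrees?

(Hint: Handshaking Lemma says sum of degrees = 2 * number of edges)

Count edges: 12 edges.
By Handshaking Lemma: sum of degrees = 2 * 12 = 24.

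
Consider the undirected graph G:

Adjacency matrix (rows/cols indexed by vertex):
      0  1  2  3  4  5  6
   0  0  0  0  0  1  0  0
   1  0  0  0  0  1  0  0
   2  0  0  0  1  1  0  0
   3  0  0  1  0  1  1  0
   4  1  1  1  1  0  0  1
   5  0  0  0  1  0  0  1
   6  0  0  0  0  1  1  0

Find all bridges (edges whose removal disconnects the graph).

A bridge is an edge whose removal increases the number of connected components.
Bridges found: (0,4), (1,4)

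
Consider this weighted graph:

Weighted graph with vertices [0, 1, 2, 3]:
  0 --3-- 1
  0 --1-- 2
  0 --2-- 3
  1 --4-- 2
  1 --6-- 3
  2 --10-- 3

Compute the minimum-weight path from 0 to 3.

Using Dijkstra's algorithm from vertex 0:
Shortest path: 0 -> 3
Total weight: 2 = 2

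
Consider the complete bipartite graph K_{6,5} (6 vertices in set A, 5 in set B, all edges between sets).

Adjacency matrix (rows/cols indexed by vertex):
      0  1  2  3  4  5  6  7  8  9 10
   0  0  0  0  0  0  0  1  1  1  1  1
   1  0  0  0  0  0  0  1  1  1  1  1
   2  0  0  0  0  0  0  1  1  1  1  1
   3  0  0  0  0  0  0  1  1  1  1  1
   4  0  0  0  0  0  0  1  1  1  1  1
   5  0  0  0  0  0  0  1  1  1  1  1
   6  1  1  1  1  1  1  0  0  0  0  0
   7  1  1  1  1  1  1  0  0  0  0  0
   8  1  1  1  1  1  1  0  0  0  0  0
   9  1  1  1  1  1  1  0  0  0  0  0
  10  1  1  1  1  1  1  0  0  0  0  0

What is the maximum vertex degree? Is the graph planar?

Set-A vertices have degree 5; set-B vertices have degree 6. Maximum degree = max(6,5) = 6.
K_{6,5} contains K_{3,3} as a subgraph (since both sides have >= 3 vertices); by Kuratowski's theorem it is not planar.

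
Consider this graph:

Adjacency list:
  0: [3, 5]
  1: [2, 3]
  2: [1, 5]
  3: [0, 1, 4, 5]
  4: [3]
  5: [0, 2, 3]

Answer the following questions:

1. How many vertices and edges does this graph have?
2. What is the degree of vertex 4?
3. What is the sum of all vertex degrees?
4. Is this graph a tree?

Count: 6 vertices, 7 edges.
Vertex 4 has neighbors [3], degree = 1.
Handshaking lemma: 2 * 7 = 14.
A tree on 6 vertices has 5 edges. This graph has 7 edges (2 extra). Not a tree.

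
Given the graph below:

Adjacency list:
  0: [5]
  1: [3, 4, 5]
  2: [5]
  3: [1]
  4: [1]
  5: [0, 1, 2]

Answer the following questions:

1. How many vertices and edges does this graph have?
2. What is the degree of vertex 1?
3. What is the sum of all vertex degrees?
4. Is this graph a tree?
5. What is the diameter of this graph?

Count: 6 vertices, 5 edges.
Vertex 1 has neighbors [3, 4, 5], degree = 3.
Handshaking lemma: 2 * 5 = 10.
A graph is a tree iff it is connected and has exactly n-1 edges. This graph is connected (all 6 vertices in one component) and has 6-1 = 5 edges. It is a tree.
Diameter (longest shortest path) = 3.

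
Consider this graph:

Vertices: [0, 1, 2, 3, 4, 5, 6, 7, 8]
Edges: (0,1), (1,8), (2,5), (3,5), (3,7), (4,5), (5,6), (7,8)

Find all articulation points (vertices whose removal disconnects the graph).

An articulation point is a vertex whose removal disconnects the graph.
Articulation points: [1, 3, 5, 7, 8]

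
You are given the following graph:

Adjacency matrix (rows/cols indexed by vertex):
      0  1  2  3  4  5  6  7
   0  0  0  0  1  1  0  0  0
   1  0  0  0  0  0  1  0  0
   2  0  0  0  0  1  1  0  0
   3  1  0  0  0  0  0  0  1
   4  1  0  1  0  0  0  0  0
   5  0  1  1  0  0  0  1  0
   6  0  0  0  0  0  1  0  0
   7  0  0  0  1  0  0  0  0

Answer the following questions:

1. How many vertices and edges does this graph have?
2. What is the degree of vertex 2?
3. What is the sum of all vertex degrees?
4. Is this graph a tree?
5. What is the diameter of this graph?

Count: 8 vertices, 7 edges.
Vertex 2 has neighbors [4, 5], degree = 2.
Handshaking lemma: 2 * 7 = 14.
A graph is a tree iff it is connected and has exactly n-1 edges. This graph is connected (all 8 vertices in one component) and has 8-1 = 7 edges. It is a tree.
Diameter (longest shortest path) = 6.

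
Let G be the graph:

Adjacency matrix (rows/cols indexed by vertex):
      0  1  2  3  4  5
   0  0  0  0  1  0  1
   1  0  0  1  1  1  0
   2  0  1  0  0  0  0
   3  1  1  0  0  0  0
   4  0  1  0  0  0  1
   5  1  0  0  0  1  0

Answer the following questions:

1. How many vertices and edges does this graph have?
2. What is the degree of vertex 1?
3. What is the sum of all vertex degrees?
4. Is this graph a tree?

Count: 6 vertices, 6 edges.
Vertex 1 has neighbors [2, 3, 4], degree = 3.
Handshaking lemma: 2 * 6 = 12.
A tree on 6 vertices has 5 edges. This graph has 6 edges (1 extra). Not a tree.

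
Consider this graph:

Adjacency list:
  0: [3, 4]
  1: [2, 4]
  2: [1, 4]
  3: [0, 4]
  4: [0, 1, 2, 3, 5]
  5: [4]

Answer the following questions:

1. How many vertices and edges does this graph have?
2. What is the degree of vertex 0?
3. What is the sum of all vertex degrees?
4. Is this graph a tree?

Count: 6 vertices, 7 edges.
Vertex 0 has neighbors [3, 4], degree = 2.
Handshaking lemma: 2 * 7 = 14.
A tree on 6 vertices has 5 edges. This graph has 7 edges (2 extra). Not a tree.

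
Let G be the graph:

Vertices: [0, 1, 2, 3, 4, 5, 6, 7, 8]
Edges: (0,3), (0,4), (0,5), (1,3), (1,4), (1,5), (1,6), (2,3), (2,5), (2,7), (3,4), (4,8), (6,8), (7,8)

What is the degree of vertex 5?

Vertex 5 has neighbors [0, 1, 2], so deg(5) = 3.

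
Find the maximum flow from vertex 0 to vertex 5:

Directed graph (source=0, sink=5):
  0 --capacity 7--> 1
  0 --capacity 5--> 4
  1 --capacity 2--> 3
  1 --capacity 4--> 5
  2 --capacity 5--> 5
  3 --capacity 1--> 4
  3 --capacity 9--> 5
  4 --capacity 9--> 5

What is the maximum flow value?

Computing max flow:
  Flow on (0->1): 6/7
  Flow on (0->4): 5/5
  Flow on (1->3): 2/2
  Flow on (1->5): 4/4
  Flow on (3->5): 2/9
  Flow on (4->5): 5/9
Maximum flow = 11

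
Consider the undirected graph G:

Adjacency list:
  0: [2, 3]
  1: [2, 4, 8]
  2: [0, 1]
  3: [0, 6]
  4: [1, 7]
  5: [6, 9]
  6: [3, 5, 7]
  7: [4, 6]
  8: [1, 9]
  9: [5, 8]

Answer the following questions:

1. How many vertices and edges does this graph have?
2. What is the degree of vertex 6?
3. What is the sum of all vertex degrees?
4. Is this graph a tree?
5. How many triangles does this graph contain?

Count: 10 vertices, 11 edges.
Vertex 6 has neighbors [3, 5, 7], degree = 3.
Handshaking lemma: 2 * 11 = 22.
A tree on 10 vertices has 9 edges. This graph has 11 edges (2 extra). Not a tree.
Number of triangles = 0.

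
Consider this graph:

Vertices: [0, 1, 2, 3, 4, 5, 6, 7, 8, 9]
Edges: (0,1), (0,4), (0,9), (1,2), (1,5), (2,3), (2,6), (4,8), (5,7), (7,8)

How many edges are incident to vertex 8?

Vertex 8 has neighbors [4, 7], so deg(8) = 2.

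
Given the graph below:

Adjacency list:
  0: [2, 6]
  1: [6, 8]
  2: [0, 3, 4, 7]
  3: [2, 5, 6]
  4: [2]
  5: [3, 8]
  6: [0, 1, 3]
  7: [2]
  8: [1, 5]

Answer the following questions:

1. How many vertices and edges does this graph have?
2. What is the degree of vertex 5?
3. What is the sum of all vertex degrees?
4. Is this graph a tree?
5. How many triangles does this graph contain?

Count: 9 vertices, 10 edges.
Vertex 5 has neighbors [3, 8], degree = 2.
Handshaking lemma: 2 * 10 = 20.
A tree on 9 vertices has 8 edges. This graph has 10 edges (2 extra). Not a tree.
Number of triangles = 0.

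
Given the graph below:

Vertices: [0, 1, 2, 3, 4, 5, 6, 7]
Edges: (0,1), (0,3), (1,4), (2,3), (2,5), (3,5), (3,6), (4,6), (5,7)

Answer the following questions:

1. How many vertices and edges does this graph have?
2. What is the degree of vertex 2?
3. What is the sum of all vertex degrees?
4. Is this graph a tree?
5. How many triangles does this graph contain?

Count: 8 vertices, 9 edges.
Vertex 2 has neighbors [3, 5], degree = 2.
Handshaking lemma: 2 * 9 = 18.
A tree on 8 vertices has 7 edges. This graph has 9 edges (2 extra). Not a tree.
Number of triangles = 1.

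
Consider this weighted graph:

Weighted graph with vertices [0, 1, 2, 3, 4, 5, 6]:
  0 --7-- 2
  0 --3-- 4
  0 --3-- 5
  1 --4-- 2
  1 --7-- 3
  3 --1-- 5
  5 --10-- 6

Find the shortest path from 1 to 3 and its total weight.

Using Dijkstra's algorithm from vertex 1:
Shortest path: 1 -> 3
Total weight: 7 = 7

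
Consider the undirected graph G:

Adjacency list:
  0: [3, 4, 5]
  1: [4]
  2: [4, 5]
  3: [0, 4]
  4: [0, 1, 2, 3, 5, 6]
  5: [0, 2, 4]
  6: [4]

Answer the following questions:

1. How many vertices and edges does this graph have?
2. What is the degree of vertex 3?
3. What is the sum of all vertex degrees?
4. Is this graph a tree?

Count: 7 vertices, 9 edges.
Vertex 3 has neighbors [0, 4], degree = 2.
Handshaking lemma: 2 * 9 = 18.
A tree on 7 vertices has 6 edges. This graph has 9 edges (3 extra). Not a tree.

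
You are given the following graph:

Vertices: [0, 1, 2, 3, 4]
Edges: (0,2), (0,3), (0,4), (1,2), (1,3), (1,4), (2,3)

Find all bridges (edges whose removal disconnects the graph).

No bridges found. The graph is 2-edge-connected (no single edge removal disconnects it).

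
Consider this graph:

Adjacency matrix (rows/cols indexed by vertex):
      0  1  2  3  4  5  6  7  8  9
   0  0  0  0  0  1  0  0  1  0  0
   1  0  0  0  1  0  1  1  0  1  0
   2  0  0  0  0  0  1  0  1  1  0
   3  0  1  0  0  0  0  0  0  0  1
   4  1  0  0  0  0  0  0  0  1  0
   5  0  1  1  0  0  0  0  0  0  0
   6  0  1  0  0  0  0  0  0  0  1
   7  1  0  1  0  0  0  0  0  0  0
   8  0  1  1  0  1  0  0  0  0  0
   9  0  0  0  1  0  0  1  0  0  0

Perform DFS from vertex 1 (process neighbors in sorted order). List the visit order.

DFS from vertex 1 (neighbors processed in ascending order):
Visit order: 1, 3, 9, 6, 5, 2, 7, 0, 4, 8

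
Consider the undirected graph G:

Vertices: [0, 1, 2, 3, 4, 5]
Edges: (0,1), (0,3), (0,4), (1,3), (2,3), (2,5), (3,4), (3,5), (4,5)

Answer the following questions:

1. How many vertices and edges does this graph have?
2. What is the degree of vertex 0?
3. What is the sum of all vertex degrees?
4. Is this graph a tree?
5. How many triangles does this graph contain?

Count: 6 vertices, 9 edges.
Vertex 0 has neighbors [1, 3, 4], degree = 3.
Handshaking lemma: 2 * 9 = 18.
A tree on 6 vertices has 5 edges. This graph has 9 edges (4 extra). Not a tree.
Number of triangles = 4.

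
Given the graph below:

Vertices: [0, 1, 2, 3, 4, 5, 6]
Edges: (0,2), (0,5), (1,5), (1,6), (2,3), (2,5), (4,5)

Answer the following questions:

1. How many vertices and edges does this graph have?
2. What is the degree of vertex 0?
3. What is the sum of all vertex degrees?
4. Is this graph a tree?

Count: 7 vertices, 7 edges.
Vertex 0 has neighbors [2, 5], degree = 2.
Handshaking lemma: 2 * 7 = 14.
A tree on 7 vertices has 6 edges. This graph has 7 edges (1 extra). Not a tree.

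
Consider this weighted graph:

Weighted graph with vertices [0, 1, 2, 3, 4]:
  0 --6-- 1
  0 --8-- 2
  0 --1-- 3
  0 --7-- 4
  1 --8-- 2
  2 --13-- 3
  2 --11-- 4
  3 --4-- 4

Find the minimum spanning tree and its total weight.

Applying Kruskal's algorithm (sort edges by weight, add if no cycle):
  Add (0,3) w=1
  Add (3,4) w=4
  Add (0,1) w=6
  Skip (0,4) w=7 (creates cycle)
  Add (0,2) w=8
  Skip (1,2) w=8 (creates cycle)
  Skip (2,4) w=11 (creates cycle)
  Skip (2,3) w=13 (creates cycle)
MST weight = 19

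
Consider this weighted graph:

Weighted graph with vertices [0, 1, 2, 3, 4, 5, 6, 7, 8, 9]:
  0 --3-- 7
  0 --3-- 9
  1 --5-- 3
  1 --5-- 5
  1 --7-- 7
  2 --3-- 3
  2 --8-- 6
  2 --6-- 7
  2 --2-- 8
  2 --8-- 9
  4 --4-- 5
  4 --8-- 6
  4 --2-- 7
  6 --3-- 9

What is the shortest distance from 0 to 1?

Using Dijkstra's algorithm from vertex 0:
Shortest path: 0 -> 7 -> 1
Total weight: 3 + 7 = 10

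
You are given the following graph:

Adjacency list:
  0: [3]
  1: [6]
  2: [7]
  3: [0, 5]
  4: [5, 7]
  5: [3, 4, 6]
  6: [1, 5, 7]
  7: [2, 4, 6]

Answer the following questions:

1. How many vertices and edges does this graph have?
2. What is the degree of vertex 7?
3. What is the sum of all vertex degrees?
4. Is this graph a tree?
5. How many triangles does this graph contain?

Count: 8 vertices, 8 edges.
Vertex 7 has neighbors [2, 4, 6], degree = 3.
Handshaking lemma: 2 * 8 = 16.
A tree on 8 vertices has 7 edges. This graph has 8 edges (1 extra). Not a tree.
Number of triangles = 0.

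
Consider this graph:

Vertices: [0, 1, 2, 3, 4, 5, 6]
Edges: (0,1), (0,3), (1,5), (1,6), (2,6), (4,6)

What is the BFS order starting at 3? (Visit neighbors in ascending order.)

BFS from vertex 3 (neighbors processed in ascending order):
Visit order: 3, 0, 1, 5, 6, 2, 4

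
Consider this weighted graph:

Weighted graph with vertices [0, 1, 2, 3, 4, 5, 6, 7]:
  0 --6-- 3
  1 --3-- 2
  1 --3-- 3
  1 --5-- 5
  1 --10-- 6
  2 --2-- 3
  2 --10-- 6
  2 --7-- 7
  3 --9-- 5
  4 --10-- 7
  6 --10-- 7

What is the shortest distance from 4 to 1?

Using Dijkstra's algorithm from vertex 4:
Shortest path: 4 -> 7 -> 2 -> 1
Total weight: 10 + 7 + 3 = 20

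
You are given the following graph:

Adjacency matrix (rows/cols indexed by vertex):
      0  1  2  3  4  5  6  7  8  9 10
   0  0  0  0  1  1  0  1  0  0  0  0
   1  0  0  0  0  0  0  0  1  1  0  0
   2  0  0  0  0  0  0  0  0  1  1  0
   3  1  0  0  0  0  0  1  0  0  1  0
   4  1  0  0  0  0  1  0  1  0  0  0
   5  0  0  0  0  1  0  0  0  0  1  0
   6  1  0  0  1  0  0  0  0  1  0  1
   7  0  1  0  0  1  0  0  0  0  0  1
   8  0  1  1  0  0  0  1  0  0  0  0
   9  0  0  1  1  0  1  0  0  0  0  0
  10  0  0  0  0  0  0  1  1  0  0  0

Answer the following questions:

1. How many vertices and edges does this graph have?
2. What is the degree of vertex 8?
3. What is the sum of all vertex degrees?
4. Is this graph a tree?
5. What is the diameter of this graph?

Count: 11 vertices, 15 edges.
Vertex 8 has neighbors [1, 2, 6], degree = 3.
Handshaking lemma: 2 * 15 = 30.
A tree on 11 vertices has 10 edges. This graph has 15 edges (5 extra). Not a tree.
Diameter (longest shortest path) = 3.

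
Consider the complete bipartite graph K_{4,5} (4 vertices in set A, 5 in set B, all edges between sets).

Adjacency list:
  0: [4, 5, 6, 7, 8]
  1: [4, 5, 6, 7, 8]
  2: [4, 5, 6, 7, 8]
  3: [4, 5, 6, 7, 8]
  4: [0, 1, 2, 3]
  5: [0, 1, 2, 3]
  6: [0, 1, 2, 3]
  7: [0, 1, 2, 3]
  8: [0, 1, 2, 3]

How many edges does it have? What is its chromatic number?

K_{4,5} has 4 * 5 = 20 edges.
Bipartite graphs have chromatic number 2 (color each partition differently).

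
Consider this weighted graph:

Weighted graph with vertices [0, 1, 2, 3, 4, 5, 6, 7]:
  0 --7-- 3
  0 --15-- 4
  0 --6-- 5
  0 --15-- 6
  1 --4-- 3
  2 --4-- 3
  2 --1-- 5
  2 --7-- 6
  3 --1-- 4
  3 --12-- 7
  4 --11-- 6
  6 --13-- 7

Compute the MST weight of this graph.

Applying Kruskal's algorithm (sort edges by weight, add if no cycle):
  Add (2,5) w=1
  Add (3,4) w=1
  Add (1,3) w=4
  Add (2,3) w=4
  Add (0,5) w=6
  Skip (0,3) w=7 (creates cycle)
  Add (2,6) w=7
  Skip (4,6) w=11 (creates cycle)
  Add (3,7) w=12
  Skip (6,7) w=13 (creates cycle)
  Skip (0,4) w=15 (creates cycle)
  Skip (0,6) w=15 (creates cycle)
MST weight = 35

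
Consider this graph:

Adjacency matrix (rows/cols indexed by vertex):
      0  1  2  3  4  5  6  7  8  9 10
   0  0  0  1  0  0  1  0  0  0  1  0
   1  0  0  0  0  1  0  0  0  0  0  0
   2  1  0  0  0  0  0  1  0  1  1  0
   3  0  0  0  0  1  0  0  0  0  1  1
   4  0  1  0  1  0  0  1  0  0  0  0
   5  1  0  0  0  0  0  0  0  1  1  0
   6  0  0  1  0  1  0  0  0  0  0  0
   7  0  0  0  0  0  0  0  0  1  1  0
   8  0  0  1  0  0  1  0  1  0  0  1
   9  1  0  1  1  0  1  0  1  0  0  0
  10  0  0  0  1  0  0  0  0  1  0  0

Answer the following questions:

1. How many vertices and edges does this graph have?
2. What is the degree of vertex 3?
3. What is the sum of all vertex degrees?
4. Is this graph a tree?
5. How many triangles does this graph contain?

Count: 11 vertices, 16 edges.
Vertex 3 has neighbors [4, 9, 10], degree = 3.
Handshaking lemma: 2 * 16 = 32.
A tree on 11 vertices has 10 edges. This graph has 16 edges (6 extra). Not a tree.
Number of triangles = 2.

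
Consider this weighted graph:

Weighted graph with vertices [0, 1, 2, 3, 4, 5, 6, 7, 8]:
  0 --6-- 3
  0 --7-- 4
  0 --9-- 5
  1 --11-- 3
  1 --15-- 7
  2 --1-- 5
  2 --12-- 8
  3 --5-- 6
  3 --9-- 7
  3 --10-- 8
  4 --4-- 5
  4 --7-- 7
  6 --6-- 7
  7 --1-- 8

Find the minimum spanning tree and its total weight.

Applying Kruskal's algorithm (sort edges by weight, add if no cycle):
  Add (2,5) w=1
  Add (7,8) w=1
  Add (4,5) w=4
  Add (3,6) w=5
  Add (0,3) w=6
  Add (6,7) w=6
  Add (0,4) w=7
  Skip (4,7) w=7 (creates cycle)
  Skip (0,5) w=9 (creates cycle)
  Skip (3,7) w=9 (creates cycle)
  Skip (3,8) w=10 (creates cycle)
  Add (1,3) w=11
  Skip (2,8) w=12 (creates cycle)
  Skip (1,7) w=15 (creates cycle)
MST weight = 41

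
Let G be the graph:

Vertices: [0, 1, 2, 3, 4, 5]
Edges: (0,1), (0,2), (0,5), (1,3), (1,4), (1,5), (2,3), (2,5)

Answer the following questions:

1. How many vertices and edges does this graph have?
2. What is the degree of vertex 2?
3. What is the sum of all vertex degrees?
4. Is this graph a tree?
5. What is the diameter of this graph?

Count: 6 vertices, 8 edges.
Vertex 2 has neighbors [0, 3, 5], degree = 3.
Handshaking lemma: 2 * 8 = 16.
A tree on 6 vertices has 5 edges. This graph has 8 edges (3 extra). Not a tree.
Diameter (longest shortest path) = 3.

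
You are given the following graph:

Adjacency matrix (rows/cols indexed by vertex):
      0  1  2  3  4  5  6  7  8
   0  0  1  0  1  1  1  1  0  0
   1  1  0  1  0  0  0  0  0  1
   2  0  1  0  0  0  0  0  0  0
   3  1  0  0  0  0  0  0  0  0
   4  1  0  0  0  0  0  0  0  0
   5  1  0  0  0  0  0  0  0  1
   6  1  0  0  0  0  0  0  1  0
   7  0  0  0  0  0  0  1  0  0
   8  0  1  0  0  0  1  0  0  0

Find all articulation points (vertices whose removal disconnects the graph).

An articulation point is a vertex whose removal disconnects the graph.
Articulation points: [0, 1, 6]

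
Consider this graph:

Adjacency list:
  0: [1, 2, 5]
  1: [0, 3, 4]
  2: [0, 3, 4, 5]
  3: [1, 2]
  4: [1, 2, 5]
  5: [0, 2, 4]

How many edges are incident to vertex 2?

Vertex 2 has neighbors [0, 3, 4, 5], so deg(2) = 4.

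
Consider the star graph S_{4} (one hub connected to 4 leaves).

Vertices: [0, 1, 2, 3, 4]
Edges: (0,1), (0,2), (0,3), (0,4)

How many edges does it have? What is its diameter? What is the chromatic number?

Star graph S_{4}: the hub connects to all 4 leaves.
Edges = 4.
Diameter = 2 (any leaf to hub is 1, leaf to leaf through hub is 2).
Star graphs are bipartite (hub vs leaves), so chromatic number = 2.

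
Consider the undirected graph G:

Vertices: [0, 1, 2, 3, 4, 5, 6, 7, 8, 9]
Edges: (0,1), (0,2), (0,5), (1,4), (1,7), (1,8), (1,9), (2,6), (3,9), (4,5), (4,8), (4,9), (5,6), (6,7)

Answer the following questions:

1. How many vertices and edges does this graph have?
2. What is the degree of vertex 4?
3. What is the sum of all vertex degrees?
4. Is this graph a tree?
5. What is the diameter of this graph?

Count: 10 vertices, 14 edges.
Vertex 4 has neighbors [1, 5, 8, 9], degree = 4.
Handshaking lemma: 2 * 14 = 28.
A tree on 10 vertices has 9 edges. This graph has 14 edges (5 extra). Not a tree.
Diameter (longest shortest path) = 4.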